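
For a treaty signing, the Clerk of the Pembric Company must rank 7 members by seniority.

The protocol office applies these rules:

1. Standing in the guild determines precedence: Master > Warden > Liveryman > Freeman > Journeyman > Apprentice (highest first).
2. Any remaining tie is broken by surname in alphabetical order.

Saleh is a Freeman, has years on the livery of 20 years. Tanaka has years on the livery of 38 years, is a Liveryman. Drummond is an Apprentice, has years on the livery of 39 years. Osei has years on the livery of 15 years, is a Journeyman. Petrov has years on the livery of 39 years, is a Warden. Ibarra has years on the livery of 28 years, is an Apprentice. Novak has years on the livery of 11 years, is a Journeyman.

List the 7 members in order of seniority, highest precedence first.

By standing in the guild: Petrov (Warden); then Tanaka (Liveryman); then Saleh (Freeman); then Novak and Osei (Journeyman); then Drummond and Ibarra (Apprentice).
Among Novak and Osei, alphabetically by surname: Novak before Osei.
Among Drummond and Ibarra, alphabetically by surname: Drummond before Ibarra.
Full order: Petrov, Tanaka, Saleh, Novak, Osei, Drummond, Ibarra.

Petrov, Tanaka, Saleh, Novak, Osei, Drummond, Ibarra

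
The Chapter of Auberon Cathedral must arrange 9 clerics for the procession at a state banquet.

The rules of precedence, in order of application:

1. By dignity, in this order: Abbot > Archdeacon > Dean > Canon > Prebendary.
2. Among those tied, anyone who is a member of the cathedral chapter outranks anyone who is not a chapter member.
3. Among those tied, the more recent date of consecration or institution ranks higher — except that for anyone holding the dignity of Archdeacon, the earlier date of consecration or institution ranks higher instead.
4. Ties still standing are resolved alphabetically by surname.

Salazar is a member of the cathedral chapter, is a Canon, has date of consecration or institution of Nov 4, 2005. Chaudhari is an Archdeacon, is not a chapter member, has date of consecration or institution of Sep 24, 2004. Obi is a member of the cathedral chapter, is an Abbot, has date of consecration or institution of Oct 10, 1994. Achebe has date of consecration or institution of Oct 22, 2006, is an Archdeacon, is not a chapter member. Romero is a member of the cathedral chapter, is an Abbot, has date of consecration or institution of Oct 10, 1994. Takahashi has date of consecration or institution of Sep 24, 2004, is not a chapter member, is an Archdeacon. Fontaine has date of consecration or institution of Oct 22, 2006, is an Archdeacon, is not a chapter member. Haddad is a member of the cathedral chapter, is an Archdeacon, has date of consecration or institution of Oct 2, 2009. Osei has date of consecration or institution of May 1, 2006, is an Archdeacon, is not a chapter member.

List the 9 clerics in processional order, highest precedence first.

By dignity: Obi and Romero (Abbot); then Haddad, Chaudhari, Takahashi, Osei, Achebe and Fontaine (Archdeacon); then Salazar (Canon).
Obi and Romero are each a member of the cathedral chapter, so the next rule applies.
Obi and Romero both have date of consecration or institution Oct 10, 1994, so the next rule applies.
Among Obi and Romero, alphabetically by surname: Obi before Romero.
Among Haddad, Chaudhari, Takahashi, Osei, Achebe and Fontaine, a member of the cathedral chapter before not a chapter member: Haddad (a member of the cathedral chapter) before Chaudhari, Takahashi, Osei, Achebe and Fontaine (not a chapter member).
Among Chaudhari, Takahashi, Osei, Achebe and Fontaine, by date of consecration or institution (earlier first) (reversed rule for this group): Chaudhari and Takahashi (Sep 24, 2004) before Osei (May 1, 2006) before Achebe and Fontaine (Oct 22, 2006).
Among Chaudhari and Takahashi, alphabetically by surname: Chaudhari before Takahashi.
Among Achebe and Fontaine, alphabetically by surname: Achebe before Fontaine.
Full order: Obi, Romero, Haddad, Chaudhari, Takahashi, Osei, Achebe, Fontaine, Salazar.

Obi, Romero, Haddad, Chaudhari, Takahashi, Osei, Achebe, Fontaine, Salazar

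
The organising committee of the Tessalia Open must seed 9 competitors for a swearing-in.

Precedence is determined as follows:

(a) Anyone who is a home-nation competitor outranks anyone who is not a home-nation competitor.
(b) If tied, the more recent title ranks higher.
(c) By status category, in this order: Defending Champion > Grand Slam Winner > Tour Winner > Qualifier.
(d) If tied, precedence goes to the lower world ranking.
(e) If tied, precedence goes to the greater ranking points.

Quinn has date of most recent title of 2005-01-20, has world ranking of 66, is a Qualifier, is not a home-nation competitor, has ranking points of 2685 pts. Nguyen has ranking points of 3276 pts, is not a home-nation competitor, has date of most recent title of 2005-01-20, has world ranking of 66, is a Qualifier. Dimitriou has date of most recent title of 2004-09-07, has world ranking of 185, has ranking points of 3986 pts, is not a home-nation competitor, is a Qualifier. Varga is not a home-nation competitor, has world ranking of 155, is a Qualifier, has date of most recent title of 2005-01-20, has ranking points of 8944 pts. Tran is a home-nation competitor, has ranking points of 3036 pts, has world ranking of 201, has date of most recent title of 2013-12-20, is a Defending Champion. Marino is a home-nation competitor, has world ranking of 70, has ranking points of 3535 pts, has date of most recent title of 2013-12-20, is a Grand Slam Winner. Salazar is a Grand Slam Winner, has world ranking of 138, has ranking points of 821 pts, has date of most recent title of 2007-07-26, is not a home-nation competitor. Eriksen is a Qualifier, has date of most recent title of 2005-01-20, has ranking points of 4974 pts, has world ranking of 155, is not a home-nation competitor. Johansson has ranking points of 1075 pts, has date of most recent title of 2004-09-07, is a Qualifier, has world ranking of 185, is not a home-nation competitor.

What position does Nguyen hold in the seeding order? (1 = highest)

By the first rule: Tran and Marino (both a home-nation competitor); then Salazar, Nguyen, Quinn, Varga, Eriksen, Dimitriou and Johansson (each not a home-nation competitor).
Tran and Marino both have date of most recent title 2013-12-20, so the next rule applies.
Among Tran and Marino, by status category: Tran (Defending Champion) before Marino (Grand Slam Winner).
Among Salazar, Nguyen, Quinn, Varga, Eriksen, Dimitriou and Johansson, by date of most recent title (later first): Salazar (2007-07-26) before Nguyen, Quinn, Varga and Eriksen (2005-01-20) before Dimitriou and Johansson (2004-09-07).
Nguyen, Quinn, Varga and Eriksen are each Qualifier, so the next rule applies.
Among Nguyen, Quinn, Varga and Eriksen, by world ranking (lower first): Nguyen and Quinn (66) before Varga and Eriksen (155).
Among Nguyen and Quinn, by ranking points (higher first): Nguyen (3276 pts) before Quinn (2685 pts).
Among Varga and Eriksen, by ranking points (higher first): Varga (8944 pts) before Eriksen (4974 pts).
Dimitriou and Johansson are each Qualifier, so the next rule applies.
Dimitriou and Johansson both have world ranking 185, so the next rule applies.
Among Dimitriou and Johansson, by ranking points (higher first): Dimitriou (3986 pts) before Johansson (1075 pts).
Order: Tran, Marino, Salazar, Nguyen, Quinn, Varga, Eriksen, Dimitriou, Johansson. So position 4.

4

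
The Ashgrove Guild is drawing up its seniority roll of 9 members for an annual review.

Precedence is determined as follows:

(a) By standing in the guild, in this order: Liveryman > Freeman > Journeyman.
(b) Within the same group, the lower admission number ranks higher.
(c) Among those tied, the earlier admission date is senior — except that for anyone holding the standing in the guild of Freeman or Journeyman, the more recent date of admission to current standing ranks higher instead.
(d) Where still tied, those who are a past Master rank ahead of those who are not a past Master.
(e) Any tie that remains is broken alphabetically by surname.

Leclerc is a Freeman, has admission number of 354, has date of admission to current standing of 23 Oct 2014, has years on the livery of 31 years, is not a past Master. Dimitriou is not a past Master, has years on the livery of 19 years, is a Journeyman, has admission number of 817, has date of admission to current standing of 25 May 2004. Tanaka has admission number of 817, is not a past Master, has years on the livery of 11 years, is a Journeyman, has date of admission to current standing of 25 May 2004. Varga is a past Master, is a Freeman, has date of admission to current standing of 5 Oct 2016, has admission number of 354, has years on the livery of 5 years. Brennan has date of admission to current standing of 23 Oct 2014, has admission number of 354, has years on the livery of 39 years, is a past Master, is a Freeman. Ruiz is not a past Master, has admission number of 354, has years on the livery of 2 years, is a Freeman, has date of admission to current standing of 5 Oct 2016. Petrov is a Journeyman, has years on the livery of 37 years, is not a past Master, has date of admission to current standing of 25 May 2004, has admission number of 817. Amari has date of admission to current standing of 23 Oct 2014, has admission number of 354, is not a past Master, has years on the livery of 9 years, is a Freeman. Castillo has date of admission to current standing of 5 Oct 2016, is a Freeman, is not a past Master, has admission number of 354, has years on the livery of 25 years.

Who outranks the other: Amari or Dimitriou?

By standing in the guild: Varga, Castillo, Ruiz, Brennan, Amari and Leclerc (Freeman); then Dimitriou, Petrov and Tanaka (Journeyman).
Varga, Castillo, Ruiz, Brennan, Amari and Leclerc all have admission number 354, so the next rule applies.
Among Varga, Castillo, Ruiz, Brennan, Amari and Leclerc, by date of admission to current standing (later first) (reversed rule for this group): Varga, Castillo and Ruiz (5 Oct 2016) before Brennan, Amari and Leclerc (23 Oct 2014).
Among Varga, Castillo and Ruiz, a past Master before not a past Master: Varga (a past Master) before Castillo and Ruiz (not a past Master).
Among Castillo and Ruiz, alphabetically by surname: Castillo before Ruiz.
Among Brennan, Amari and Leclerc, a past Master before not a past Master: Brennan (a past Master) before Amari and Leclerc (not a past Master).
Among Amari and Leclerc, alphabetically by surname: Amari before Leclerc.
Dimitriou, Petrov and Tanaka all have admission number 817, so the next rule applies.
Dimitriou, Petrov and Tanaka all have date of admission to current standing 25 May 2004, so the next rule applies.
Dimitriou, Petrov and Tanaka are each not a past Master, so the next rule applies.
Among Dimitriou, Petrov and Tanaka, alphabetically by surname: Dimitriou before Petrov before Tanaka.
So Amari takes precedence.

Amari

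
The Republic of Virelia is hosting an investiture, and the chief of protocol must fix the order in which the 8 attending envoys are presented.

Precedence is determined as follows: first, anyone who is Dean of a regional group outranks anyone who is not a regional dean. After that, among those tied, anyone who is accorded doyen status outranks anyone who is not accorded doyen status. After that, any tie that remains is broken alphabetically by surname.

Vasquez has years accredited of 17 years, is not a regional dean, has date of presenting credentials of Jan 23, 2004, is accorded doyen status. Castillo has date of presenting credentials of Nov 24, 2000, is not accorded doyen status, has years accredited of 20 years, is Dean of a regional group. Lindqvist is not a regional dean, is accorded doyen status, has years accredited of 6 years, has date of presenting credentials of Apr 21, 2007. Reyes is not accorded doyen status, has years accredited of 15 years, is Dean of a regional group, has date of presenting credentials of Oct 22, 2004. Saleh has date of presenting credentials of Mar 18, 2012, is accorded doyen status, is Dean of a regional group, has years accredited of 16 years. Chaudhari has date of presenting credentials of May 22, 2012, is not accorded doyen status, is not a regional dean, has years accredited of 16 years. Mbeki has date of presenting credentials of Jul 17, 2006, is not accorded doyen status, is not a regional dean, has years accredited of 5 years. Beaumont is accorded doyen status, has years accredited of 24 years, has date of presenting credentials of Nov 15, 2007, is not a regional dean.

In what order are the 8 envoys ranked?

Saleh, Castillo, Reyes, Beaumont, Lindqvist, Vasquez, Chaudhari, Mbeki

By the first rule: Saleh, Castillo and Reyes (each Dean of a regional group); then Beaumont, Lindqvist, Vasquez, Chaudhari and Mbeki (each not a regional dean).
Among Saleh, Castillo and Reyes, accorded doyen status before not accorded doyen status: Saleh (accorded doyen status) before Castillo and Reyes (not accorded doyen status).
Among Castillo and Reyes, alphabetically by surname: Castillo before Reyes.
Among Beaumont, Lindqvist, Vasquez, Chaudhari and Mbeki, accorded doyen status before not accorded doyen status: Beaumont, Lindqvist and Vasquez (accorded doyen status) before Chaudhari and Mbeki (not accorded doyen status).
Among Beaumont, Lindqvist and Vasquez, alphabetically by surname: Beaumont before Lindqvist before Vasquez.
Among Chaudhari and Mbeki, alphabetically by surname: Chaudhari before Mbeki.
Full order: Saleh, Castillo, Reyes, Beaumont, Lindqvist, Vasquez, Chaudhari, Mbeki.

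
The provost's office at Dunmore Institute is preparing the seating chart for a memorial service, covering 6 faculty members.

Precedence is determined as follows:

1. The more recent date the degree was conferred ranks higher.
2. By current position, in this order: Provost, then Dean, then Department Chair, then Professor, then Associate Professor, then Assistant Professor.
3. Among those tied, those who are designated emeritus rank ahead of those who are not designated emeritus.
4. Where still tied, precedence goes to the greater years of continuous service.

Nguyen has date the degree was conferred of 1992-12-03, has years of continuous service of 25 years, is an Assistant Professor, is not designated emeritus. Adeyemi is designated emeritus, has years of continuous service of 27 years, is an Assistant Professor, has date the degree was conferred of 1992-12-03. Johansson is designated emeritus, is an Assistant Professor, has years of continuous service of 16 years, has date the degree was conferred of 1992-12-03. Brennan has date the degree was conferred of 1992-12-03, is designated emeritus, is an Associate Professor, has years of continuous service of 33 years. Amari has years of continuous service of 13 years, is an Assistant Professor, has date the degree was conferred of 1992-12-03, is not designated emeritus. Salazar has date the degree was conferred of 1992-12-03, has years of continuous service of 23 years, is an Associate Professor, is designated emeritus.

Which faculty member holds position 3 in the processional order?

Adeyemi

By date the degree was conferred (later first): Brennan, Salazar, Adeyemi, Johansson, Nguyen and Amari (each 1992-12-03).
Among Brennan, Salazar, Adeyemi, Johansson, Nguyen and Amari, by current position: Brennan and Salazar (Associate Professor) before Adeyemi, Johansson, Nguyen and Amari (Assistant Professor).
Brennan and Salazar are each designated emeritus, so the next rule applies.
Among Brennan and Salazar, by years of continuous service (higher first): Brennan (33 years) before Salazar (23 years).
Among Adeyemi, Johansson, Nguyen and Amari, designated emeritus before not designated emeritus: Adeyemi and Johansson (designated emeritus) before Nguyen and Amari (not designated emeritus).
Among Adeyemi and Johansson, by years of continuous service (higher first): Adeyemi (27 years) before Johansson (16 years).
Among Nguyen and Amari, by years of continuous service (higher first): Nguyen (25 years) before Amari (13 years).
Order: Brennan, Salazar, Adeyemi, Johansson, Nguyen, Amari.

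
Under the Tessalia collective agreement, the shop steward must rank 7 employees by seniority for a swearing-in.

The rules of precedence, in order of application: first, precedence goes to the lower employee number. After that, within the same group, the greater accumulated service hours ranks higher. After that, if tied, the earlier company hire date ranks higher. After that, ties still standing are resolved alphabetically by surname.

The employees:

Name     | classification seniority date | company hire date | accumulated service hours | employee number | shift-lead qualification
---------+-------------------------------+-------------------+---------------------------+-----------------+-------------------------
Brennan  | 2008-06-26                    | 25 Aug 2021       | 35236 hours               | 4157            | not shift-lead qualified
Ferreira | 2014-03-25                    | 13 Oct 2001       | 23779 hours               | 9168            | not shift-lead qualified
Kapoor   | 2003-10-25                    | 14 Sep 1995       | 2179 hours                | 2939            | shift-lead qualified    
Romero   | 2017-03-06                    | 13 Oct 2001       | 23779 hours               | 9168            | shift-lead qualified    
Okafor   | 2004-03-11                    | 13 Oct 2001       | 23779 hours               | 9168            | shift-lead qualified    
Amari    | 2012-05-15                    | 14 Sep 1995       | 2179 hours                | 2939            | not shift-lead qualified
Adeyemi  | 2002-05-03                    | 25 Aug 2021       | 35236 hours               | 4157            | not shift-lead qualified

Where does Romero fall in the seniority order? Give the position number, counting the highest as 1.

7

By employee number (lower first): Amari and Kapoor (both 2939); then Adeyemi and Brennan (both 4157); then Ferreira, Okafor and Romero (each 9168).
Amari and Kapoor both have accumulated service hours 2179 hours, so the next rule applies.
Amari and Kapoor both have company hire date 14 Sep 1995, so the next rule applies.
Among Amari and Kapoor, alphabetically by surname: Amari before Kapoor.
Adeyemi and Brennan both have accumulated service hours 35236 hours, so the next rule applies.
Adeyemi and Brennan both have company hire date 25 Aug 2021, so the next rule applies.
Among Adeyemi and Brennan, alphabetically by surname: Adeyemi before Brennan.
Ferreira, Okafor and Romero all have accumulated service hours 23779 hours, so the next rule applies.
Ferreira, Okafor and Romero all have company hire date 13 Oct 2001, so the next rule applies.
Among Ferreira, Okafor and Romero, alphabetically by surname: Ferreira before Okafor before Romero.
Order: Amari, Kapoor, Adeyemi, Brennan, Ferreira, Okafor, Romero. So position 7.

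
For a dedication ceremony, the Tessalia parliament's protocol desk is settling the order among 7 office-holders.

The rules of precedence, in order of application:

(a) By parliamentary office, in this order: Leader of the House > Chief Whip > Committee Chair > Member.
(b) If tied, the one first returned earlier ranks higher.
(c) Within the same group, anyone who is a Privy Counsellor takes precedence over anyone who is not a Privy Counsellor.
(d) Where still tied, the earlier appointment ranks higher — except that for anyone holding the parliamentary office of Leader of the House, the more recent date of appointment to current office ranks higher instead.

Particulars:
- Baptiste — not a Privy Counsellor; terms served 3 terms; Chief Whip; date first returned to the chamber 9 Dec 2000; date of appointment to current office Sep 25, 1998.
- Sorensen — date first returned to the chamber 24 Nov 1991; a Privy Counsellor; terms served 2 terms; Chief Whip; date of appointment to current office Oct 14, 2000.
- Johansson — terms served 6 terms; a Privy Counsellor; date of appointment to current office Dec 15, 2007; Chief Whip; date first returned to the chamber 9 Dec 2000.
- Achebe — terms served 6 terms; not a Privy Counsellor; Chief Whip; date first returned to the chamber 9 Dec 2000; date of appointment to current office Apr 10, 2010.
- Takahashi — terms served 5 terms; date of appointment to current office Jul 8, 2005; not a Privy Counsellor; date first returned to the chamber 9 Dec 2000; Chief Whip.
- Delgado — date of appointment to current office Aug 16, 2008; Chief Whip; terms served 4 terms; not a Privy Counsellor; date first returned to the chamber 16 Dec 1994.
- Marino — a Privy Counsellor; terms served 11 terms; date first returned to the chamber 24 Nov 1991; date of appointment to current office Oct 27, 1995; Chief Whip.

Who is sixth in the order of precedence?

By parliamentary office: Marino, Sorensen, Delgado, Johansson, Baptiste, Takahashi and Achebe (Chief Whip).
Among Marino, Sorensen, Delgado, Johansson, Baptiste, Takahashi and Achebe, by date first returned to the chamber (earlier first): Marino and Sorensen (24 Nov 1991) before Delgado (16 Dec 1994) before Johansson, Baptiste, Takahashi and Achebe (9 Dec 2000).
Marino and Sorensen are each a Privy Counsellor, so the next rule applies.
Among Marino and Sorensen, by date of appointment to current office (earlier first): Marino (Oct 27, 1995) before Sorensen (Oct 14, 2000).
Among Johansson, Baptiste, Takahashi and Achebe, a Privy Counsellor before not a Privy Counsellor: Johansson (a Privy Counsellor) before Baptiste, Takahashi and Achebe (not a Privy Counsellor).
Among Baptiste, Takahashi and Achebe, by date of appointment to current office (earlier first): Baptiste (Sep 25, 1998) before Takahashi (Jul 8, 2005) before Achebe (Apr 10, 2010).
Order: Marino, Sorensen, Delgado, Johansson, Baptiste, Takahashi, Achebe.

Takahashi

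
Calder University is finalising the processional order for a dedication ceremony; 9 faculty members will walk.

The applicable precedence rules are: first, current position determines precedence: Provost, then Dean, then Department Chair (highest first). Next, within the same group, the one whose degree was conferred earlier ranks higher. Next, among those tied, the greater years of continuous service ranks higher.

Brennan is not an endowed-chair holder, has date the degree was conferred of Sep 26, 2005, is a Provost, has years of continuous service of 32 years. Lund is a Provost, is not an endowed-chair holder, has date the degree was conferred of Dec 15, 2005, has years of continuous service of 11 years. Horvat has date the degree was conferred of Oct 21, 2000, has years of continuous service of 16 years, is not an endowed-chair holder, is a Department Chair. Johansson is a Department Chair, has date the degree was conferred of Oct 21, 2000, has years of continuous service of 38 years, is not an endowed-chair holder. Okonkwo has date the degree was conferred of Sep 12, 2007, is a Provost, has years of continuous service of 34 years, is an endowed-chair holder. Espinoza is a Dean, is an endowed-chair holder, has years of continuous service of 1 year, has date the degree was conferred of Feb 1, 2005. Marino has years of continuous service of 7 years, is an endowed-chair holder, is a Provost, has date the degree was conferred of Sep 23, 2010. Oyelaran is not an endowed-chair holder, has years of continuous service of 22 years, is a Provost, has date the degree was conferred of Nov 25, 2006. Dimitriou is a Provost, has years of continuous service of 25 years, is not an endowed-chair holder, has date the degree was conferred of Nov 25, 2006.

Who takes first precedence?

Brennan

By current position: Brennan, Lund, Dimitriou, Oyelaran, Okonkwo and Marino (Provost); then Espinoza (Dean); then Johansson and Horvat (Department Chair).
Among Brennan, Lund, Dimitriou, Oyelaran, Okonkwo and Marino, by date the degree was conferred (earlier first): Brennan (Sep 26, 2005) before Lund (Dec 15, 2005) before Dimitriou and Oyelaran (Nov 25, 2006) before Okonkwo (Sep 12, 2007) before Marino (Sep 23, 2010).
Among Dimitriou and Oyelaran, by years of continuous service (higher first): Dimitriou (25 years) before Oyelaran (22 years).
Johansson and Horvat both have date the degree was conferred Oct 21, 2000, so the next rule applies.
Among Johansson and Horvat, by years of continuous service (higher first): Johansson (38 years) before Horvat (16 years).
Order: Brennan, Lund, Dimitriou, Oyelaran, Okonkwo, Marino, Espinoza, Johansson, Horvat.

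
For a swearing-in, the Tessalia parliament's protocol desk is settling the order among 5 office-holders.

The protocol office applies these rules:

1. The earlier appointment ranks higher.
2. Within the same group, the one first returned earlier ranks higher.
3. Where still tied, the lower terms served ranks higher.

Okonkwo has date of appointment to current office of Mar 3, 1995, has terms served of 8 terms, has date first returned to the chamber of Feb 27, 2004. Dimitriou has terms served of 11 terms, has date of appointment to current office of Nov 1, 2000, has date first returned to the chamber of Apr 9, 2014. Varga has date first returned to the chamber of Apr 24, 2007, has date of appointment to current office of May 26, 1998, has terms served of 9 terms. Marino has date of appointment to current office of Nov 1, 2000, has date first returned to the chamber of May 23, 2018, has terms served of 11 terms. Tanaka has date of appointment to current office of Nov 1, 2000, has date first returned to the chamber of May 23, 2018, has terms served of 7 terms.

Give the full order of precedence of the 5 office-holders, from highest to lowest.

Okonkwo, Varga, Dimitriou, Tanaka, Marino

By date of appointment to current office (earlier first): Okonkwo (Mar 3, 1995); then Varga (May 26, 1998); then Dimitriou, Tanaka and Marino (each Nov 1, 2000).
Among Dimitriou, Tanaka and Marino, by date first returned to the chamber (earlier first): Dimitriou (Apr 9, 2014) before Tanaka and Marino (May 23, 2018).
Among Tanaka and Marino, by terms served (lower first): Tanaka (7 terms) before Marino (11 terms).
Full order: Okonkwo, Varga, Dimitriou, Tanaka, Marino.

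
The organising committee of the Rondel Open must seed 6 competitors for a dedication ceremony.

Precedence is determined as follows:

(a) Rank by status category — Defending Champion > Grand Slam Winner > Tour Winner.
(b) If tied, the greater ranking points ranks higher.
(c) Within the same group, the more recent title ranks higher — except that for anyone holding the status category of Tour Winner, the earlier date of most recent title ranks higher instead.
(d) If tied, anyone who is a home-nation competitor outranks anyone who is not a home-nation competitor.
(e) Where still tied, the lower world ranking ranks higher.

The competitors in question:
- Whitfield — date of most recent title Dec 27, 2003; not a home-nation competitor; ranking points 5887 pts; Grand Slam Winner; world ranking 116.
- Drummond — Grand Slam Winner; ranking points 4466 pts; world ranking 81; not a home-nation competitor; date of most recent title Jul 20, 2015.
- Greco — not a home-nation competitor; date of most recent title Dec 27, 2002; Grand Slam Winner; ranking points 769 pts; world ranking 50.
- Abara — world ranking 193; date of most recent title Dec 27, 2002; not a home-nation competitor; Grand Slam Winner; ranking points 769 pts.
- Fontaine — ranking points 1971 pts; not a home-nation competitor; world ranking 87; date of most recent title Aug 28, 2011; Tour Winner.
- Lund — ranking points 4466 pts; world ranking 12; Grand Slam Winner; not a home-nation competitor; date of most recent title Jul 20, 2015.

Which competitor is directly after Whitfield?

By status category: Whitfield, Lund, Drummond, Greco and Abara (Grand Slam Winner); then Fontaine (Tour Winner).
Among Whitfield, Lund, Drummond, Greco and Abara, by ranking points (higher first): Whitfield (5887 pts) before Lund and Drummond (4466 pts) before Greco and Abara (769 pts).
Lund and Drummond both have date of most recent title Jul 20, 2015, so the next rule applies.
Lund and Drummond are each not a home-nation competitor, so the next rule applies.
Among Lund and Drummond, by world ranking (lower first): Lund (12) before Drummond (81).
Greco and Abara both have date of most recent title Dec 27, 2002, so the next rule applies.
Greco and Abara are each not a home-nation competitor, so the next rule applies.
Among Greco and Abara, by world ranking (lower first): Greco (50) before Abara (193).
Order: Whitfield, Lund, Drummond, Greco, Abara, Fontaine.

Lund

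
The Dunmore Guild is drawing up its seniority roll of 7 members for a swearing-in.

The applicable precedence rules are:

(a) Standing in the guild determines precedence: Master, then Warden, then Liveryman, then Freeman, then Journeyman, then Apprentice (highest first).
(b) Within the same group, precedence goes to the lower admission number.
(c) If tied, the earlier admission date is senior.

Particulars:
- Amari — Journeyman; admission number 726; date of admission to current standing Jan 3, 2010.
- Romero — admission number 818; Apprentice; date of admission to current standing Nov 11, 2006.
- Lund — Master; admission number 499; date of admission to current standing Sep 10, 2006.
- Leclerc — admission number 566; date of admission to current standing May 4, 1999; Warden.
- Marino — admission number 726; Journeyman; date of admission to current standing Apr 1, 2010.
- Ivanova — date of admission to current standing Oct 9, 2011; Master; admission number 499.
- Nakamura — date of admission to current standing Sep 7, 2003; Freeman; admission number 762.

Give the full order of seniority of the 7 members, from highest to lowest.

By standing in the guild: Lund and Ivanova (Master); then Leclerc (Warden); then Nakamura (Freeman); then Amari and Marino (Journeyman); then Romero (Apprentice).
Lund and Ivanova both have admission number 499, so the next rule applies.
Among Lund and Ivanova, by date of admission to current standing (earlier first): Lund (Sep 10, 2006) before Ivanova (Oct 9, 2011).
Amari and Marino both have admission number 726, so the next rule applies.
Among Amari and Marino, by date of admission to current standing (earlier first): Amari (Jan 3, 2010) before Marino (Apr 1, 2010).
Full order: Lund, Ivanova, Leclerc, Nakamura, Amari, Marino, Romero.

Lund, Ivanova, Leclerc, Nakamura, Amari, Marino, Romero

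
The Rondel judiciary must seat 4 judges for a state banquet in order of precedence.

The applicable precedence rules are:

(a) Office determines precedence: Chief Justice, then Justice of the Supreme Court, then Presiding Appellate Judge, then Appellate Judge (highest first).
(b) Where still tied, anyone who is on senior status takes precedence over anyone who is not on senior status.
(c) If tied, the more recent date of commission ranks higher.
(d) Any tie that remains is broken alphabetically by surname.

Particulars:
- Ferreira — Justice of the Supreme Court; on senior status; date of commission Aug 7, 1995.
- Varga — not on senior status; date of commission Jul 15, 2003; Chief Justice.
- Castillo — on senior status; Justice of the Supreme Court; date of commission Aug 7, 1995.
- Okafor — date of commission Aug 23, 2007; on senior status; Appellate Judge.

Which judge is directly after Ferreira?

By office: Varga (Chief Justice); then Castillo and Ferreira (Justice of the Supreme Court); then Okafor (Appellate Judge).
Castillo and Ferreira are each on senior status, so the next rule applies.
Castillo and Ferreira both have date of commission Aug 7, 1995, so the next rule applies.
Among Castillo and Ferreira, alphabetically by surname: Castillo before Ferreira.
Order: Varga, Castillo, Ferreira, Okafor.

Okafor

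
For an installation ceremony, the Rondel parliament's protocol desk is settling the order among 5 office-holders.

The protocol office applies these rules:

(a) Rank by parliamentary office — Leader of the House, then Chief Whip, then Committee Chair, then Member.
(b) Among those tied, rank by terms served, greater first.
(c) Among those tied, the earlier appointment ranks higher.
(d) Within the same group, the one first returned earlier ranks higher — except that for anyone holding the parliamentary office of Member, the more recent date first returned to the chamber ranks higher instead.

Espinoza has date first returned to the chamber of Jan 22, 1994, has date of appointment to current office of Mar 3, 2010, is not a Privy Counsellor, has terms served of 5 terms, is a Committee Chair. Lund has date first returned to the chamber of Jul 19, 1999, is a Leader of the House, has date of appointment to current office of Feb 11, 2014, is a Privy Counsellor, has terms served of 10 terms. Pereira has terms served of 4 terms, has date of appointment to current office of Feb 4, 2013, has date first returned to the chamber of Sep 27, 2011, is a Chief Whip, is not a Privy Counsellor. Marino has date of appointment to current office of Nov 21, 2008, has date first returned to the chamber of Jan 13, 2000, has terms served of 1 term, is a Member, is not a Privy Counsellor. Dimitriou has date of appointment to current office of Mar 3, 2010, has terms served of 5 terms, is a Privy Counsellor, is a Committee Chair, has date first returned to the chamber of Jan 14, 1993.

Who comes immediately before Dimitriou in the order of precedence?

By parliamentary office: Lund (Leader of the House); then Pereira (Chief Whip); then Dimitriou and Espinoza (Committee Chair); then Marino (Member).
Dimitriou and Espinoza both have terms served 5 terms, so the next rule applies.
Dimitriou and Espinoza both have date of appointment to current office Mar 3, 2010, so the next rule applies.
Among Dimitriou and Espinoza, by date first returned to the chamber (earlier first): Dimitriou (Jan 14, 1993) before Espinoza (Jan 22, 1994).
Order: Lund, Pereira, Dimitriou, Espinoza, Marino.

Pereira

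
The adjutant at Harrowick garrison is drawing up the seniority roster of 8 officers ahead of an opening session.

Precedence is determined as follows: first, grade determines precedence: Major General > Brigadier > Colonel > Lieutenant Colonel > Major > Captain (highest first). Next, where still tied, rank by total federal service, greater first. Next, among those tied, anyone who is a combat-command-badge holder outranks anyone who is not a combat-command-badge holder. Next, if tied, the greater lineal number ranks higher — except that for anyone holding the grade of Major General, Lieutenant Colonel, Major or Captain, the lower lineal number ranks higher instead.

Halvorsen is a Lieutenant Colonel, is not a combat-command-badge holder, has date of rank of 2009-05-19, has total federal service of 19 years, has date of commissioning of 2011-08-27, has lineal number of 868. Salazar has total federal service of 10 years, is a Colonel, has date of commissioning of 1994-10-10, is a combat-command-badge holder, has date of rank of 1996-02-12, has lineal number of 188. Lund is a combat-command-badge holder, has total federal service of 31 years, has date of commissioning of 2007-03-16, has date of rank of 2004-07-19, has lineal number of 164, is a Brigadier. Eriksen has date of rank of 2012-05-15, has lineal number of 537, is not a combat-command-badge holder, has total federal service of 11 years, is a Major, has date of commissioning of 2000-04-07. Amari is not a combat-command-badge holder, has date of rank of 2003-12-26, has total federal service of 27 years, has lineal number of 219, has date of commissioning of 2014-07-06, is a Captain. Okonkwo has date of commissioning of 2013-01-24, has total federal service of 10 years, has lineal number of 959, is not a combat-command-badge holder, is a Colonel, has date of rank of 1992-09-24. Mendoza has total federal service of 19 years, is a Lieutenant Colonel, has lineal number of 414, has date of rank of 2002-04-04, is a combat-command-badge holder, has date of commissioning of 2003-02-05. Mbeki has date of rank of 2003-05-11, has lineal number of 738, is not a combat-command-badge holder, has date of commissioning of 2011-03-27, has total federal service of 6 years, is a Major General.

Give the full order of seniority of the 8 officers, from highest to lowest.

Mbeki, Lund, Salazar, Okonkwo, Mendoza, Halvorsen, Eriksen, Amari

By grade: Mbeki (Major General); then Lund (Brigadier); then Salazar and Okonkwo (Colonel); then Mendoza and Halvorsen (Lieutenant Colonel); then Eriksen (Major); then Amari (Captain).
Salazar and Okonkwo both have total federal service 10 years, so the next rule applies.
Among Salazar and Okonkwo, a combat-command-badge holder before not a combat-command-badge holder: Salazar (a combat-command-badge holder) before Okonkwo (not a combat-command-badge holder).
Mendoza and Halvorsen both have total federal service 19 years, so the next rule applies.
Among Mendoza and Halvorsen, a combat-command-badge holder before not a combat-command-badge holder: Mendoza (a combat-command-badge holder) before Halvorsen (not a combat-command-badge holder).
Full order: Mbeki, Lund, Salazar, Okonkwo, Mendoza, Halvorsen, Eriksen, Amari.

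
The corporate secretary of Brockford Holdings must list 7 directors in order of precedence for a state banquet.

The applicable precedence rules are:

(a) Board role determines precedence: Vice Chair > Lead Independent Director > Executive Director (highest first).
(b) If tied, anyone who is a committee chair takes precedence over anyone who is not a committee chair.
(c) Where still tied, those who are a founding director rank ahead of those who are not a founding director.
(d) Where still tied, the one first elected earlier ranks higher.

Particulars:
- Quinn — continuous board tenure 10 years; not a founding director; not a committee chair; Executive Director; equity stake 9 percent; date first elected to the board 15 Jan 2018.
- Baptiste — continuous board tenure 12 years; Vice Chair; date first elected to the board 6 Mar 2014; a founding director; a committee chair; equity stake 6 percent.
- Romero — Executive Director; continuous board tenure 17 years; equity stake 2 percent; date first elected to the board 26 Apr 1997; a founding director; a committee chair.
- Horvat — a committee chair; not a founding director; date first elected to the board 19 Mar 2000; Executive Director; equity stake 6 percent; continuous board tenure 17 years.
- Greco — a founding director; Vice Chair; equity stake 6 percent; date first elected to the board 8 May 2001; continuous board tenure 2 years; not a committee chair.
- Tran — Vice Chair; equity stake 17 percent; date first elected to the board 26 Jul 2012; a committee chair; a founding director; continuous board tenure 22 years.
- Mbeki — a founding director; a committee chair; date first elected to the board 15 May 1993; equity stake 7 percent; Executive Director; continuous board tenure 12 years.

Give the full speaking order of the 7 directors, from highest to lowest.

Tran, Baptiste, Greco, Mbeki, Romero, Horvat, Quinn

By board role: Tran, Baptiste and Greco (Vice Chair); then Mbeki, Romero, Horvat and Quinn (Executive Director).
Among Tran, Baptiste and Greco, a committee chair before not a committee chair: Tran and Baptiste (a committee chair) before Greco (not a committee chair).
Tran and Baptiste are each a founding director, so the next rule applies.
Among Tran and Baptiste, by date first elected to the board (earlier first): Tran (26 Jul 2012) before Baptiste (6 Mar 2014).
Among Mbeki, Romero, Horvat and Quinn, a committee chair before not a committee chair: Mbeki, Romero and Horvat (a committee chair) before Quinn (not a committee chair).
Among Mbeki, Romero and Horvat, a founding director before not a founding director: Mbeki and Romero (a founding director) before Horvat (not a founding director).
Among Mbeki and Romero, by date first elected to the board (earlier first): Mbeki (15 May 1993) before Romero (26 Apr 1997).
Full order: Tran, Baptiste, Greco, Mbeki, Romero, Horvat, Quinn.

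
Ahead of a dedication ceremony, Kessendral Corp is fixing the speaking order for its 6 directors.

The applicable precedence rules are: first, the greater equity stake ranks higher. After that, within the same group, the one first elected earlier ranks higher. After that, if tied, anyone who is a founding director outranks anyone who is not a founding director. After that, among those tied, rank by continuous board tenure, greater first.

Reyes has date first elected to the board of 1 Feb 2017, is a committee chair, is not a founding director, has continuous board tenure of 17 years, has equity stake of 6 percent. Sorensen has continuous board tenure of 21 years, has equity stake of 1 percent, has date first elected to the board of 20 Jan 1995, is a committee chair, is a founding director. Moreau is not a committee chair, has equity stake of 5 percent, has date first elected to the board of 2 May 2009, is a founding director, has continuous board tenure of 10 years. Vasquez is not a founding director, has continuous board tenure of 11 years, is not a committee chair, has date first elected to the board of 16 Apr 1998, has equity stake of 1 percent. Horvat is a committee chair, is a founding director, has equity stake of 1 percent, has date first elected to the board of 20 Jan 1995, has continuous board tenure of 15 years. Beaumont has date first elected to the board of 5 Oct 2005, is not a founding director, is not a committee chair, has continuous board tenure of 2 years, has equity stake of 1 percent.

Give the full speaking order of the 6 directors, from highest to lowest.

Reyes, Moreau, Sorensen, Horvat, Vasquez, Beaumont

By equity stake (higher first): Reyes (6 percent); then Moreau (5 percent); then Sorensen, Horvat, Vasquez and Beaumont (each 1 percent).
Among Sorensen, Horvat, Vasquez and Beaumont, by date first elected to the board (earlier first): Sorensen and Horvat (20 Jan 1995) before Vasquez (16 Apr 1998) before Beaumont (5 Oct 2005).
Sorensen and Horvat are each a founding director, so the next rule applies.
Among Sorensen and Horvat, by continuous board tenure (higher first): Sorensen (21 years) before Horvat (15 years).
Full order: Reyes, Moreau, Sorensen, Horvat, Vasquez, Beaumont.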